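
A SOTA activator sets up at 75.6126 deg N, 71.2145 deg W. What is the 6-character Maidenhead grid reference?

FQ45jo

Offset from 180°W / 90°S: lon 108.7855°, lat 165.6126°.
Field (20°×10°, letters A–R): lon ⌊108.7855/20⌋ = 5 → F; lat ⌊165.6126/10⌋ = 16 → Q.
Square (2°×1°, digits 0–9): lon ⌊8.7855/2⌋ = 4; lat ⌊5.6126/1⌋ = 5.
Subsquare (5′×2.5′, letters a–x): lon ⌊0.7855/0.0833333⌋ = 9 → j; lat ⌊0.6126/0.0416667⌋ = 14 → o.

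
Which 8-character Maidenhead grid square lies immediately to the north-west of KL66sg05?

Longitude extended square 0; −1 → -1, wraps to 9, carry into subsquare.
Longitude subsquare s = 18; −1 → 17 = r.
Latitude extended square 5; +1 → 6.

KL66rg96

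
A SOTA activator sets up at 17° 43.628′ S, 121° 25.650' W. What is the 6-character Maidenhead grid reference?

Offset from 180°W / 90°S: lon 58.5725°, lat 72.2729°.
Field: 58.5725/20 → 2 → C, 72.2729/10 → 7 → H; chars CH.
Square: 18.5725/2 → 9, 2.2729/1 → 2; chars 92.
Subsquare: 0.5725/0.0833333 → 6 → g, 0.2729/0.0416667 → 6 → g; chars gg.

CH92gg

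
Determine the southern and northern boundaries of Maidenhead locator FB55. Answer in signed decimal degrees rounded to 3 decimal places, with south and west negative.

Field F=5, B=1: +5·20° lon, +1·10° lat → SW at lon -80°, lat -80°.
Square 5, 5: +5·2° lon, +5·1° lat → SW at lon -70°, lat -75°.
Cell spans 2° lon × 1° lat.
south -75.000, north -74.000.

-75.000, -74.000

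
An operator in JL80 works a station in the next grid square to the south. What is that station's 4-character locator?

Latitude square 0; −1 → -1, wraps to 9, carry into field.
Latitude field L = 11; −1 → 10 = K.
The longitude characters are unchanged.

JK89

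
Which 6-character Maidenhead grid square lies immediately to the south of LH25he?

LH25hd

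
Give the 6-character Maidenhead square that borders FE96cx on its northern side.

Latitude subsquare x = 23; +1 → 24, wraps to 0 = a, carry into square.
Latitude square 6; +1 → 7.
The longitude characters are unchanged.

FE97ca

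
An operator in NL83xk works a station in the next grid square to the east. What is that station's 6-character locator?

NL93ak

Longitude subsquare x = 23; +1 → 24, wraps to 0 = a, carry into square.
Longitude square 8; +1 → 9.
The latitude characters are unchanged.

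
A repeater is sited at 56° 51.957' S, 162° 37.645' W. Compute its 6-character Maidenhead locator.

Offset from 180°W / 90°S: lon 17.3726°, lat 33.1341°.
Field (20°×10°, letters A–R): lon ⌊17.3726/20⌋ = 0 → A; lat ⌊33.1341/10⌋ = 3 → D.
Square (2°×1°, digits 0–9): lon ⌊17.3726/2⌋ = 8; lat ⌊3.1341/1⌋ = 3.
Subsquare (5′×2.5′, letters a–x): lon ⌊1.3726/0.0833333⌋ = 16 → q; lat ⌊0.1341/0.0416667⌋ = 3 → d.

AD83qd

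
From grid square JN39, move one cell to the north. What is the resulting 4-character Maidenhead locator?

Latitude square 9; +1 → 10, wraps to 0, carry into field.
Latitude field N = 13; +1 → 14 = O.
The longitude characters are unchanged.

JO30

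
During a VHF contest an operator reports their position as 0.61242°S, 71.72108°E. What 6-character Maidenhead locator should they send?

MI59uj

Offset from 180°W / 90°S: lon 251.7211°, lat 89.3876°.
Field: lon ⌊251.7211/20⌋ = 12 → M; lat ⌊89.3876/10⌋ = 8 → I.
Square: lon ⌊11.7211/2⌋ = 5; lat ⌊9.3876/1⌋ = 9.
Subsquare: lon ⌊1.7211/0.0833333⌋ = 20 → u; lat ⌊0.3876/0.0416667⌋ = 9 → j.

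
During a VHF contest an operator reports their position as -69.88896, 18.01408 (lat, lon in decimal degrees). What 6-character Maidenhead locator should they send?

Offset from 180°W / 90°S: lon 198.0141°, lat 20.1110°.
Field: lon ⌊198.0141/20⌋ = 9 → J; lat ⌊20.1110/10⌋ = 2 → C.
Square: lon ⌊18.0141/2⌋ = 9; lat ⌊0.1110/1⌋ = 0.
Subsquare: lon ⌊0.0141/0.0833333⌋ = 0 → a; lat ⌊0.1110/0.0416667⌋ = 2 → c.

JC90ac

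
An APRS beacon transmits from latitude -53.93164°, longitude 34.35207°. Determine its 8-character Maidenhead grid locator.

KD76eb26

Shift to the Maidenhead origin (180°W, 90°S): lon 214.35207, lat 36.06836.
Field (20°×10°, letters A–R): lon ⌊214.35207/20⌋ = 10 → K; lat ⌊36.06836/10⌋ = 3 → D.
Square (2°×1°, digits 0–9): lon ⌊14.35207/2⌋ = 7; lat ⌊6.06836/1⌋ = 6.
Subsquare (5′×2.5′, letters a–x): lon ⌊0.35207/0.0833333⌋ = 4 → e; lat ⌊0.06836/0.0416667⌋ = 1 → b.
Extended square (30″×15″, digits 0–9): lon ⌊0.01874/0.00833333⌋ = 2; lat ⌊0.02669/0.00416667⌋ = 6.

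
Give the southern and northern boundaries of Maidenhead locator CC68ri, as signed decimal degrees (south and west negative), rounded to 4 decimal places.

Field C=2, C=2: +2·20° lon, +2·10° lat → SW at lon -140°, lat -70°.
Square 6, 8: +6·2° lon, +8·1° lat → SW at lon -128°, lat -62°.
Subsquare r=17, i=8: +17·0.0833333° lon, +8·0.0416667° lat → SW at lon -126.583°, lat -61.6667°.
Cell spans 0.0833333° lon × 0.0416667° lat.
south -61.6667, north -61.6250.

-61.6667, -61.6250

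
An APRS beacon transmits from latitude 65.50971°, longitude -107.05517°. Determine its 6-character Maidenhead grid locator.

Add 180° to longitude and 90° to latitude: 72.9448, 155.5097.
Field (20°×10°, letters A–R): lon ⌊72.9448/20⌋ = 3 → D; lat ⌊155.5097/10⌋ = 15 → P.
Square (2°×1°, digits 0–9): lon ⌊12.9448/2⌋ = 6; lat ⌊5.5097/1⌋ = 5.
Subsquare (5′×2.5′, letters a–x): lon ⌊0.9448/0.0833333⌋ = 11 → l; lat ⌊0.5097/0.0416667⌋ = 12 → m.

DP65lm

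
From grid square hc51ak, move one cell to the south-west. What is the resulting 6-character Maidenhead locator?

Longitude subsquare a = 0; −1 → -1, wraps to 23 = x, carry into square.
Longitude square 5; −1 → 4.
Latitude subsquare k = 10; −1 → 9 = j.

HC41xj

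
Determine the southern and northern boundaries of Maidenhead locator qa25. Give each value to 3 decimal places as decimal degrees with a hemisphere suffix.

Field Q=16, A=0: +16·20° lon, +0·10° lat → SW at lon 140°, lat -90°.
Square 2, 5: +2·2° lon, +5·1° lat → SW at lon 144°, lat -85°.
Cell spans 2° lon × 1° lat.
south 85.000° S, north 84.000° S.

85.000° S, 84.000° S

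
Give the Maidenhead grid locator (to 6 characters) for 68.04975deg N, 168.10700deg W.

AP58wb

Shift to the Maidenhead origin (180°W, 90°S): lon 11.8930, lat 158.0498.
Field: 11.8930/20 → 0 → A, 158.0498/10 → 15 → P; chars AP.
Square: 11.8930/2 → 5, 8.0498/1 → 8; chars 58.
Subsquare: 1.8930/0.0833333 → 22 → w, 0.0498/0.0416667 → 1 → b; chars wb.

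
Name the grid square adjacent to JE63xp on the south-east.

JE73ao

Longitude subsquare x = 23; +1 → 24, wraps to 0 = a, carry into square.
Longitude square 6; +1 → 7.
Latitude subsquare p = 15; −1 → 14 = o.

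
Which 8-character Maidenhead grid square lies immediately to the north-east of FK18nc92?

Longitude extended square 9; +1 → 10, wraps to 0, carry into subsquare.
Longitude subsquare n = 13; +1 → 14 = o.
Latitude extended square 2; +1 → 3.

FK18oc03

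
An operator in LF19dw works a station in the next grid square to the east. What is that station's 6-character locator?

LF19ew

Longitude subsquare d = 3; +1 → 4 = e.
The latitude characters are unchanged.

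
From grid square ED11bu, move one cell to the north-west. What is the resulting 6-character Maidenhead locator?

Longitude subsquare b = 1; −1 → 0 = a.
Latitude subsquare u = 20; +1 → 21 = v.

ED11av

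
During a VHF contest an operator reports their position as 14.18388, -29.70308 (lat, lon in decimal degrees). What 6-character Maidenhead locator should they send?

HK54de

Add 180° to longitude and 90° to latitude: 150.2969, 104.1839.
Field (20°×10°, letters A–R): lon ⌊150.2969/20⌋ = 7 → H; lat ⌊104.1839/10⌋ = 10 → K.
Square (2°×1°, digits 0–9): lon ⌊10.2969/2⌋ = 5; lat ⌊4.1839/1⌋ = 4.
Subsquare (5′×2.5′, letters a–x): lon ⌊0.2969/0.0833333⌋ = 3 → d; lat ⌊0.1839/0.0416667⌋ = 4 → e.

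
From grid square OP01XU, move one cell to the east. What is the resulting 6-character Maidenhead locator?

OP11au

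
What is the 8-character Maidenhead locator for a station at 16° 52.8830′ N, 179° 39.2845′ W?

AK06ev11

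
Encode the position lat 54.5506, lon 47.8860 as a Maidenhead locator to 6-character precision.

Add 180° to longitude and 90° to latitude: 227.8860, 144.5506.
Field (20°×10°, letters A–R): lon ⌊227.8860/20⌋ = 11 → L; lat ⌊144.5506/10⌋ = 14 → O.
Square (2°×1°, digits 0–9): lon ⌊7.8860/2⌋ = 3; lat ⌊4.5506/1⌋ = 4.
Subsquare (5′×2.5′, letters a–x): lon ⌊1.8860/0.0833333⌋ = 22 → w; lat ⌊0.5506/0.0416667⌋ = 13 → n.

LO34wn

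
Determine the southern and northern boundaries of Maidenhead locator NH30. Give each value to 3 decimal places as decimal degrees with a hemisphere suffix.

20.000° S, 19.000° S

Field N=13, H=7: +13·20° lon, +7·10° lat → SW at lon 80°, lat -20°.
Square 3, 0: +3·2° lon, +0·1° lat → SW at lon 86°, lat -20°.
Cell spans 2° lon × 1° lat.
south 20.000° S, north 19.000° S.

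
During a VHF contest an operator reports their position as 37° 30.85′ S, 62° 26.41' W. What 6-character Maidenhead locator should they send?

Add 180° to longitude and 90° to latitude: 117.5598, 52.4858.
Field: 117.5598/20 → 5 → F, 52.4858/10 → 5 → F; chars FF.
Square: 17.5598/2 → 8, 2.4858/1 → 2; chars 82.
Subsquare: 1.5598/0.0833333 → 18 → s, 0.4858/0.0416667 → 11 → l; chars sl.

FF82sl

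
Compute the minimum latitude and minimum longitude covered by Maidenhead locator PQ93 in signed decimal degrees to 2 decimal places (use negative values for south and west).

73.00, 138.00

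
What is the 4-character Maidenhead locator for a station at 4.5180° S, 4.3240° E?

JI25

Add 180° to longitude and 90° to latitude: 184.32, 85.48.
Field: lon ⌊184.32/20⌋ = 9 → J; lat ⌊85.48/10⌋ = 8 → I.
Square: lon ⌊4.32/2⌋ = 2; lat ⌊5.48/1⌋ = 5.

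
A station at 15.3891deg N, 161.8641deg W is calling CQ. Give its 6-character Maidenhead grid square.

AK95bj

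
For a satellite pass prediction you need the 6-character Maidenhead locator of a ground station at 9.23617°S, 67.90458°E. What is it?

MI30ws

Add 180° to longitude and 90° to latitude: 247.9046, 80.7638.
Field: lon ⌊247.9046/20⌋ = 12 → M; lat ⌊80.7638/10⌋ = 8 → I.
Square: lon ⌊7.9046/2⌋ = 3; lat ⌊0.7638/1⌋ = 0.
Subsquare: lon ⌊1.9046/0.0833333⌋ = 22 → w; lat ⌊0.7638/0.0416667⌋ = 18 → s.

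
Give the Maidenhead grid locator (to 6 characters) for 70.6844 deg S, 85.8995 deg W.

EB79bh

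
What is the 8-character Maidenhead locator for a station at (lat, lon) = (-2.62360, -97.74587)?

EI17dj00

Add 180° to longitude and 90° to latitude: 82.25413, 87.37640.
Field: 82.25413/20 → 4 → E, 87.37640/10 → 8 → I; chars EI.
Square: 2.25413/2 → 1, 7.37640/1 → 7; chars 17.
Subsquare: 0.25413/0.0833333 → 3 → d, 0.37640/0.0416667 → 9 → j; chars dj.
Extended square: 0.00413/0.00833333 → 0, 0.00140/0.00416667 → 0; chars 00.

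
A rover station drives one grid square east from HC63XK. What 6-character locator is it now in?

HC73ak

Longitude subsquare x = 23; +1 → 24, wraps to 0 = a, carry into square.
Longitude square 6; +1 → 7.
The latitude characters are unchanged.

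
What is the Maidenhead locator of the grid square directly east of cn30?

Longitude square 3; +1 → 4.
The latitude characters are unchanged.

CN40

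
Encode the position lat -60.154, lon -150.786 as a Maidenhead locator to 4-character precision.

BC49

Add 180° to longitude and 90° to latitude: 29.21, 29.85.
Field: 29.21/20 → 1 → B, 29.85/10 → 2 → C; chars BC.
Square: 9.21/2 → 4, 9.85/1 → 9; chars 49.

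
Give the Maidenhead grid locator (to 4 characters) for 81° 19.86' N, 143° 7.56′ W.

Shift to the Maidenhead origin (180°W, 90°S): lon 36.87, lat 171.33.
Field: lon ⌊36.87/20⌋ = 1 → B; lat ⌊171.33/10⌋ = 17 → R.
Square: lon ⌊16.87/2⌋ = 8; lat ⌊1.33/1⌋ = 1.

BR81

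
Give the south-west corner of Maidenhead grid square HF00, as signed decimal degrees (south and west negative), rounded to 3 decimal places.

-40.000, -40.000

Field H=7, F=5: +7·20° lon, +5·10° lat → SW at lon -40°, lat -40°.
Square 0, 0: +0·2° lon, +0·1° lat → SW at lon -40°, lat -40°.
latitude -40.000, longitude -40.000.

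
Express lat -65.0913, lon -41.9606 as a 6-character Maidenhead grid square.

GC94av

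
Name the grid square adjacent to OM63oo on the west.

OM63no

Longitude subsquare o = 14; −1 → 13 = n.
The latitude characters are unchanged.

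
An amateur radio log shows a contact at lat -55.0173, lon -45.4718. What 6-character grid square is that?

GD74gx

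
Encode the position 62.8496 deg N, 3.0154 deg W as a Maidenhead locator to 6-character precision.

IP82lu

Shift to the Maidenhead origin (180°W, 90°S): lon 176.9846, lat 152.8496.
Field: 176.9846/20 → 8 → I, 152.8496/10 → 15 → P; chars IP.
Square: 16.9846/2 → 8, 2.8496/1 → 2; chars 82.
Subsquare: 0.9846/0.0833333 → 11 → l, 0.8496/0.0416667 → 20 → u; chars lu.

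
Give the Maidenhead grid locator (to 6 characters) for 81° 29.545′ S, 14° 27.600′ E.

Offset from 180°W / 90°S: lon 194.4600°, lat 8.5076°.
Field: 194.4600/20 → 9 → J, 8.5076/10 → 0 → A; chars JA.
Square: 14.4600/2 → 7, 8.5076/1 → 8; chars 78.
Subsquare: 0.4600/0.0833333 → 5 → f, 0.5076/0.0416667 → 12 → m; chars fm.

JA78fm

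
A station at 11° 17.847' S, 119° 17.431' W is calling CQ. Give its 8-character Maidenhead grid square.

Add 180° to longitude and 90° to latitude: 60.70948, 78.70255.
Field: lon ⌊60.70948/20⌋ = 3 → D; lat ⌊78.70255/10⌋ = 7 → H.
Square: lon ⌊0.70948/2⌋ = 0; lat ⌊8.70255/1⌋ = 8.
Subsquare: lon ⌊0.70948/0.0833333⌋ = 8 → i; lat ⌊0.70255/0.0416667⌋ = 16 → q.
Extended square: lon ⌊0.04282/0.00833333⌋ = 5; lat ⌊0.03588/0.00416667⌋ = 8.

DH08iq58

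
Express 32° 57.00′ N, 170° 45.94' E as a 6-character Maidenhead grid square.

Offset from 180°W / 90°S: lon 350.7657°, lat 122.9500°.
Field: 350.7657/20 → 17 → R, 122.9500/10 → 12 → M; chars RM.
Square: 10.7657/2 → 5, 2.9500/1 → 2; chars 52.
Subsquare: 0.7657/0.0833333 → 9 → j, 0.9500/0.0416667 → 22 → w; chars jw.

RM52jw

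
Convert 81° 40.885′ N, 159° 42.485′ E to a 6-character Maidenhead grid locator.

QR91uq

Add 180° to longitude and 90° to latitude: 339.7081, 171.6814.
Field: 339.7081/20 → 16 → Q, 171.6814/10 → 17 → R; chars QR.
Square: 19.7081/2 → 9, 1.6814/1 → 1; chars 91.
Subsquare: 1.7081/0.0833333 → 20 → u, 0.6814/0.0416667 → 16 → q; chars uq.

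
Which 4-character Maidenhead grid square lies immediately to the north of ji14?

Latitude square 4; +1 → 5.
The longitude characters are unchanged.

JI15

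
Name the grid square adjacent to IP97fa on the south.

IP96fx

Latitude subsquare a = 0; −1 → -1, wraps to 23 = x, carry into square.
Latitude square 7; −1 → 6.
The longitude characters are unchanged.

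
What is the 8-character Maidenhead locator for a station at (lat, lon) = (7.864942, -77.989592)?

Offset from 180°W / 90°S: lon 102.01041°, lat 97.86494°.
Field (20°×10°, letters A–R): 102.01041/20 → 5 → F, 97.86494/10 → 9 → J; chars FJ.
Square (2°×1°, digits 0–9): 2.01041/2 → 1, 7.86494/1 → 7; chars 17.
Subsquare (5′×2.5′, letters a–x): 0.01041/0.0833333 → 0 → a, 0.86494/0.0416667 → 20 → u; chars au.
Extended square (30″×15″, digits 0–9): 0.01041/0.00833333 → 1, 0.03161/0.00416667 → 7; chars 17.

FJ17au17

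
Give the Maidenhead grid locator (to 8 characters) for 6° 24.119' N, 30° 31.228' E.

Add 180° to longitude and 90° to latitude: 210.52047, 96.40198.
Field: lon ⌊210.52047/20⌋ = 10 → K; lat ⌊96.40198/10⌋ = 9 → J.
Square: lon ⌊10.52047/2⌋ = 5; lat ⌊6.40198/1⌋ = 6.
Subsquare: lon ⌊0.52047/0.0833333⌋ = 6 → g; lat ⌊0.40198/0.0416667⌋ = 9 → j.
Extended square: lon ⌊0.02047/0.00833333⌋ = 2; lat ⌊0.02698/0.00416667⌋ = 6.

KJ56gj26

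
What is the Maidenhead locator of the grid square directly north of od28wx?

OD29wa

Latitude subsquare x = 23; +1 → 24, wraps to 0 = a, carry into square.
Latitude square 8; +1 → 9.
The longitude characters are unchanged.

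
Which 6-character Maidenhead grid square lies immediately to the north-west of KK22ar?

Longitude subsquare a = 0; −1 → -1, wraps to 23 = x, carry into square.
Longitude square 2; −1 → 1.
Latitude subsquare r = 17; +1 → 18 = s.

KK12xs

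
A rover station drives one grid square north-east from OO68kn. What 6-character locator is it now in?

OO68lo

Longitude subsquare k = 10; +1 → 11 = l.
Latitude subsquare n = 13; +1 → 14 = o.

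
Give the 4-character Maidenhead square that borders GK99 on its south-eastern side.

Longitude square 9; +1 → 10, wraps to 0, carry into field.
Longitude field G = 6; +1 → 7 = H.
Latitude square 9; −1 → 8.

HK08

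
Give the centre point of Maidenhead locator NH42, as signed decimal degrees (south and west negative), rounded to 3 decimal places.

Field N=13, H=7: +13·20° lon, +7·10° lat → SW at lon 80°, lat -20°.
Square 4, 2: +4·2° lon, +2·1° lat → SW at lon 88°, lat -18°.
Cell spans 2° lon × 1° lat. Centre is SW corner plus half of each.
latitude -17.500, longitude 89.000.

-17.500, 89.000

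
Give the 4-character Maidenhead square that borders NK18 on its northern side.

Latitude square 8; +1 → 9.
The longitude characters are unchanged.

NK19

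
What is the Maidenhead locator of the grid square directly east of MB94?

Longitude square 9; +1 → 10, wraps to 0, carry into field.
Longitude field M = 12; +1 → 13 = N.
The latitude characters are unchanged.

NB04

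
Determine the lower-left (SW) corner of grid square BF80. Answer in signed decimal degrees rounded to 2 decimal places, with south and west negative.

-40.00, -144.00

Field B=1, F=5: +1·20° lon, +5·10° lat → SW at lon -160°, lat -40°.
Square 8, 0: +8·2° lon, +0·1° lat → SW at lon -144°, lat -40°.
latitude -40.00, longitude -144.00.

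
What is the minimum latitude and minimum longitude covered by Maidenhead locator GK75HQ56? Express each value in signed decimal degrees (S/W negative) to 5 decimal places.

Field G=6, K=10: +6·20° lon, +10·10° lat → SW at lon -60°, lat 10°.
Square 7, 5: +7·2° lon, +5·1° lat → SW at lon -46°, lat 15°.
Subsquare h=7, q=16: +7·0.0833333° lon, +16·0.0416667° lat → SW at lon -45.4167°, lat 15.6667°.
Extended square 5, 6: +5·0.00833333° lon, +6·0.00416667° lat → SW at lon -45.375°, lat 15.6917°.
latitude 15.69167, longitude -45.37500.

15.69167, -45.37500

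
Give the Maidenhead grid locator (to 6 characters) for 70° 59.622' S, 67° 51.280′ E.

MB39wa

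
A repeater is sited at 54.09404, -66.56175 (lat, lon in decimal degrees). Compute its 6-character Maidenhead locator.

Shift to the Maidenhead origin (180°W, 90°S): lon 113.4382, lat 144.0940.
Field (20°×10°, letters A–R): lon ⌊113.4382/20⌋ = 5 → F; lat ⌊144.0940/10⌋ = 14 → O.
Square (2°×1°, digits 0–9): lon ⌊13.4382/2⌋ = 6; lat ⌊4.0940/1⌋ = 4.
Subsquare (5′×2.5′, letters a–x): lon ⌊1.4382/0.0833333⌋ = 17 → r; lat ⌊0.0940/0.0416667⌋ = 2 → c.

FO64rc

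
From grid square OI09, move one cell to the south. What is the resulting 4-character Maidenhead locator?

OI08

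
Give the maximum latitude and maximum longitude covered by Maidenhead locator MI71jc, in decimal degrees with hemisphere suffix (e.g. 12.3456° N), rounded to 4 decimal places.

8.8750° S, 74.8333° E

Field M=12, I=8: +12·20° lon, +8·10° lat → SW at lon 60°, lat -10°.
Square 7, 1: +7·2° lon, +1·1° lat → SW at lon 74°, lat -9°.
Subsquare j=9, c=2: +9·0.0833333° lon, +2·0.0416667° lat → SW at lon 74.75°, lat -8.91667°.
Cell spans 0.0833333° lon × 0.0416667° lat. NE corner is SW corner plus one full cell.
latitude 8.8750° S, longitude 74.8333° E.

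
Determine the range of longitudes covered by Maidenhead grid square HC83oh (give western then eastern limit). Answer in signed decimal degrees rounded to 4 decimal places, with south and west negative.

Field H=7, C=2: +7·20° lon, +2·10° lat → SW at lon -40°, lat -70°.
Square 8, 3: +8·2° lon, +3·1° lat → SW at lon -24°, lat -67°.
Subsquare o=14, h=7: +14·0.0833333° lon, +7·0.0416667° lat → SW at lon -22.8333°, lat -66.7083°.
Cell spans 0.0833333° lon × 0.0416667° lat.
west -22.8333, east -22.7500.

-22.8333, -22.7500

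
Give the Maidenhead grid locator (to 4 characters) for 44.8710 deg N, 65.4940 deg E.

MN24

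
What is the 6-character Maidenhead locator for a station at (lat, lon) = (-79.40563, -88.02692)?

EB50xo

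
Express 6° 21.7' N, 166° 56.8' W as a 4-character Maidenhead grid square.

AJ66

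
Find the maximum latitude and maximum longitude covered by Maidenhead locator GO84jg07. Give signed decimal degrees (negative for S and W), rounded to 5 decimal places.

Field G=6, O=14: +6·20° lon, +14·10° lat → SW at lon -60°, lat 50°.
Square 8, 4: +8·2° lon, +4·1° lat → SW at lon -44°, lat 54°.
Subsquare j=9, g=6: +9·0.0833333° lon, +6·0.0416667° lat → SW at lon -43.25°, lat 54.25°.
Extended square 0, 7: +0·0.00833333° lon, +7·0.00416667° lat → SW at lon -43.25°, lat 54.2792°.
Cell spans 0.00833333° lon × 0.00416667° lat. NE corner is SW corner plus one full cell.
latitude 54.28333, longitude -43.24167.

54.28333, -43.24167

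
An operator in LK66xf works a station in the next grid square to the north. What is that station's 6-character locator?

LK66xg

Latitude subsquare f = 5; +1 → 6 = g.
The longitude characters are unchanged.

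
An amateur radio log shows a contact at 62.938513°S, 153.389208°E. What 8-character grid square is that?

QC67qb64

Shift to the Maidenhead origin (180°W, 90°S): lon 333.38921, lat 27.06149.
Field: 333.38921/20 → 16 → Q, 27.06149/10 → 2 → C; chars QC.
Square: 13.38921/2 → 6, 7.06149/1 → 7; chars 67.
Subsquare: 1.38921/0.0833333 → 16 → q, 0.06149/0.0416667 → 1 → b; chars qb.
Extended square: 0.05587/0.00833333 → 6, 0.01982/0.00416667 → 4; chars 64.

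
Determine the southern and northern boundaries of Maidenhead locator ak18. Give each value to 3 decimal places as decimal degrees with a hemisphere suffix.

Field A=0, K=10: +0·20° lon, +10·10° lat → SW at lon -180°, lat 10°.
Square 1, 8: +1·2° lon, +8·1° lat → SW at lon -178°, lat 18°.
Cell spans 2° lon × 1° lat.
south 18.000° N, north 19.000° N.

18.000° N, 19.000° N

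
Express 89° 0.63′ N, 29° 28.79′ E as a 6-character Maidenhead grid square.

Offset from 180°W / 90°S: lon 209.4798°, lat 179.0105°.
Field (20°×10°, letters A–R): 209.4798/20 → 10 → K, 179.0105/10 → 17 → R; chars KR.
Square (2°×1°, digits 0–9): 9.4798/2 → 4, 9.0105/1 → 9; chars 49.
Subsquare (5′×2.5′, letters a–x): 1.4798/0.0833333 → 17 → r, 0.0105/0.0416667 → 0 → a; chars ra.

KR49ra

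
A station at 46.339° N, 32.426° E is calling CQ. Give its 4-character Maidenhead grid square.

Offset from 180°W / 90°S: lon 212.43°, lat 136.34°.
Field: 212.43/20 → 10 → K, 136.34/10 → 13 → N; chars KN.
Square: 12.43/2 → 6, 6.34/1 → 6; chars 66.

KN66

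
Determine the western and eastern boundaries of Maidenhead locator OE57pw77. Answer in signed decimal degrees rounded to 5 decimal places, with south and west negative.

111.30833, 111.31667

Field O=14, E=4: +14·20° lon, +4·10° lat → SW at lon 100°, lat -50°.
Square 5, 7: +5·2° lon, +7·1° lat → SW at lon 110°, lat -43°.
Subsquare p=15, w=22: +15·0.0833333° lon, +22·0.0416667° lat → SW at lon 111.25°, lat -42.0833°.
Extended square 7, 7: +7·0.00833333° lon, +7·0.00416667° lat → SW at lon 111.308°, lat -42.0542°.
Cell spans 0.00833333° lon × 0.00416667° lat.
west 111.30833, east 111.31667.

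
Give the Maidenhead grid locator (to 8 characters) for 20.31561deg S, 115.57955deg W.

Offset from 180°W / 90°S: lon 64.42045°, lat 69.68439°.
Field: lon ⌊64.42045/20⌋ = 3 → D; lat ⌊69.68439/10⌋ = 6 → G.
Square: lon ⌊4.42045/2⌋ = 2; lat ⌊9.68439/1⌋ = 9.
Subsquare: lon ⌊0.42045/0.0833333⌋ = 5 → f; lat ⌊0.68439/0.0416667⌋ = 16 → q.
Extended square: lon ⌊0.00378/0.00833333⌋ = 0; lat ⌊0.01772/0.00416667⌋ = 4.

DG29fq04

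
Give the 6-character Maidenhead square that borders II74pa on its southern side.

II73px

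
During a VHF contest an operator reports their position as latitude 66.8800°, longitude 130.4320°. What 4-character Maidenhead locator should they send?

PP56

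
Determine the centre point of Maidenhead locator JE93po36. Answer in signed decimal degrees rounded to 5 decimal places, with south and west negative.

Field J=9, E=4: +9·20° lon, +4·10° lat → SW at lon 0°, lat -50°.
Square 9, 3: +9·2° lon, +3·1° lat → SW at lon 18°, lat -47°.
Subsquare p=15, o=14: +15·0.0833333° lon, +14·0.0416667° lat → SW at lon 19.25°, lat -46.4167°.
Extended square 3, 6: +3·0.00833333° lon, +6·0.00416667° lat → SW at lon 19.275°, lat -46.3917°.
Cell spans 0.00833333° lon × 0.00416667° lat. Centre is SW corner plus half of each.
latitude -46.38958, longitude 19.27917.

-46.38958, 19.27917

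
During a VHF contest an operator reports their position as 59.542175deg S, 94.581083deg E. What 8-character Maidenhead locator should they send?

ND70gk99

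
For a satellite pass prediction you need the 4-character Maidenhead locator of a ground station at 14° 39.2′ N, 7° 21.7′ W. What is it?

Offset from 180°W / 90°S: lon 172.64°, lat 104.65°.
Field (20°×10°, letters A–R): 172.64/20 → 8 → I, 104.65/10 → 10 → K; chars IK.
Square (2°×1°, digits 0–9): 12.64/2 → 6, 4.65/1 → 4; chars 64.

IK64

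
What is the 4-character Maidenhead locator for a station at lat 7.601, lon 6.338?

Shift to the Maidenhead origin (180°W, 90°S): lon 186.34, lat 97.60.
Field (20°×10°, letters A–R): 186.34/20 → 9 → J, 97.60/10 → 9 → J; chars JJ.
Square (2°×1°, digits 0–9): 6.34/2 → 3, 7.60/1 → 7; chars 37.

JJ37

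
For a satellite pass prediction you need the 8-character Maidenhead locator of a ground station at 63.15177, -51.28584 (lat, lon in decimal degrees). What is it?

GP43id56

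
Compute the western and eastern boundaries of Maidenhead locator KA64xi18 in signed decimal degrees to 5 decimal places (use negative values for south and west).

33.92500, 33.93333

Field K=10, A=0: +10·20° lon, +0·10° lat → SW at lon 20°, lat -90°.
Square 6, 4: +6·2° lon, +4·1° lat → SW at lon 32°, lat -86°.
Subsquare x=23, i=8: +23·0.0833333° lon, +8·0.0416667° lat → SW at lon 33.9167°, lat -85.6667°.
Extended square 1, 8: +1·0.00833333° lon, +8·0.00416667° lat → SW at lon 33.925°, lat -85.6333°.
Cell spans 0.00833333° lon × 0.00416667° lat.
west 33.92500, east 33.93333.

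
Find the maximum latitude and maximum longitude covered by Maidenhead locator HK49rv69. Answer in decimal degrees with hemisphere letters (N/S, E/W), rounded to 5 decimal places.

19.91667° N, 30.52500° W

Field H=7, K=10: +7·20° lon, +10·10° lat → SW at lon -40°, lat 10°.
Square 4, 9: +4·2° lon, +9·1° lat → SW at lon -32°, lat 19°.
Subsquare r=17, v=21: +17·0.0833333° lon, +21·0.0416667° lat → SW at lon -30.5833°, lat 19.875°.
Extended square 6, 9: +6·0.00833333° lon, +9·0.00416667° lat → SW at lon -30.5333°, lat 19.9125°.
Cell spans 0.00833333° lon × 0.00416667° lat. NE corner is SW corner plus one full cell.
latitude 19.91667° N, longitude 30.52500° W.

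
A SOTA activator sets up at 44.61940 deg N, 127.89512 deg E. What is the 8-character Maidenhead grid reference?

Offset from 180°W / 90°S: lon 307.89512°, lat 134.61940°.
Field (20°×10°, letters A–R): lon ⌊307.89512/20⌋ = 15 → P; lat ⌊134.61940/10⌋ = 13 → N.
Square (2°×1°, digits 0–9): lon ⌊7.89512/2⌋ = 3; lat ⌊4.61940/1⌋ = 4.
Subsquare (5′×2.5′, letters a–x): lon ⌊1.89512/0.0833333⌋ = 22 → w; lat ⌊0.61940/0.0416667⌋ = 14 → o.
Extended square (30″×15″, digits 0–9): lon ⌊0.06179/0.00833333⌋ = 7; lat ⌊0.03607/0.00416667⌋ = 8.

PN34wo78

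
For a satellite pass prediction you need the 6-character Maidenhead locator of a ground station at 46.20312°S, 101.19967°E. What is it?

Offset from 180°W / 90°S: lon 281.1997°, lat 43.7969°.
Field (20°×10°, letters A–R): 281.1997/20 → 14 → O, 43.7969/10 → 4 → E; chars OE.
Square (2°×1°, digits 0–9): 1.1997/2 → 0, 3.7969/1 → 3; chars 03.
Subsquare (5′×2.5′, letters a–x): 1.1997/0.0833333 → 14 → o, 0.7969/0.0416667 → 19 → t; chars ot.

OE03ot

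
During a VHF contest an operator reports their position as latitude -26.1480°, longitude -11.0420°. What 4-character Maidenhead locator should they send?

IG43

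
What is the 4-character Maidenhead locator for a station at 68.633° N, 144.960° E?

QP28

Add 180° to longitude and 90° to latitude: 324.96, 158.63.
Field: lon ⌊324.96/20⌋ = 16 → Q; lat ⌊158.63/10⌋ = 15 → P.
Square: lon ⌊4.96/2⌋ = 2; lat ⌊8.63/1⌋ = 8.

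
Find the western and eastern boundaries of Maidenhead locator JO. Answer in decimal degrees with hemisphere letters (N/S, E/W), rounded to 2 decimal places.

Field J=9, O=14: +9·20° lon, +14·10° lat → SW at lon 0°, lat 50°.
Cell spans 20° lon × 10° lat.
west 0.00° E, east 20.00° E.

0.00° E, 20.00° E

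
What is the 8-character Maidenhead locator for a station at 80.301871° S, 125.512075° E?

Add 180° to longitude and 90° to latitude: 305.51207, 9.69813.
Field: 305.51207/20 → 15 → P, 9.69813/10 → 0 → A; chars PA.
Square: 5.51207/2 → 2, 9.69813/1 → 9; chars 29.
Subsquare: 1.51207/0.0833333 → 18 → s, 0.69813/0.0416667 → 16 → q; chars sq.
Extended square: 0.01207/0.00833333 → 1, 0.03146/0.00416667 → 7; chars 17.

PA29sq17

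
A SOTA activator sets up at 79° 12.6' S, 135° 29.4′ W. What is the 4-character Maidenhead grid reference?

CB20

Offset from 180°W / 90°S: lon 44.51°, lat 10.79°.
Field: lon ⌊44.51/20⌋ = 2 → C; lat ⌊10.79/10⌋ = 1 → B.
Square: lon ⌊4.51/2⌋ = 2; lat ⌊0.79/1⌋ = 0.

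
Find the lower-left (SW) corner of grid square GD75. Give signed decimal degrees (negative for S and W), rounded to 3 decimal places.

Field G=6, D=3: +6·20° lon, +3·10° lat → SW at lon -60°, lat -60°.
Square 7, 5: +7·2° lon, +5·1° lat → SW at lon -46°, lat -55°.
latitude -55.000, longitude -46.000.

-55.000, -46.000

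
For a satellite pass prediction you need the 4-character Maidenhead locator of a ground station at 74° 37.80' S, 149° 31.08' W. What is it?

Shift to the Maidenhead origin (180°W, 90°S): lon 30.48, lat 15.37.
Field: 30.48/20 → 1 → B, 15.37/10 → 1 → B; chars BB.
Square: 10.48/2 → 5, 5.37/1 → 5; chars 55.

BB55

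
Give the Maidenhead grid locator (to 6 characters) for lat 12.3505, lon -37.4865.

Shift to the Maidenhead origin (180°W, 90°S): lon 142.5135, lat 102.3505.
Field: lon ⌊142.5135/20⌋ = 7 → H; lat ⌊102.3505/10⌋ = 10 → K.
Square: lon ⌊2.5135/2⌋ = 1; lat ⌊2.3505/1⌋ = 2.
Subsquare: lon ⌊0.5135/0.0833333⌋ = 6 → g; lat ⌊0.3505/0.0416667⌋ = 8 → i.

HK12gi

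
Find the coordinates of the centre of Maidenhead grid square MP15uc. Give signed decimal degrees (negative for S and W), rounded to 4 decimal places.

Field M=12, P=15: +12·20° lon, +15·10° lat → SW at lon 60°, lat 60°.
Square 1, 5: +1·2° lon, +5·1° lat → SW at lon 62°, lat 65°.
Subsquare u=20, c=2: +20·0.0833333° lon, +2·0.0416667° lat → SW at lon 63.6667°, lat 65.0833°.
Cell spans 0.0833333° lon × 0.0416667° lat. Centre is SW corner plus half of each.
latitude 65.1042, longitude 63.7083.

65.1042, 63.7083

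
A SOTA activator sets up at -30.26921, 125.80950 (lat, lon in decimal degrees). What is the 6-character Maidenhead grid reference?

PF29vr

Offset from 180°W / 90°S: lon 305.8095°, lat 59.7308°.
Field: 305.8095/20 → 15 → P, 59.7308/10 → 5 → F; chars PF.
Square: 5.8095/2 → 2, 9.7308/1 → 9; chars 29.
Subsquare: 1.8095/0.0833333 → 21 → v, 0.7308/0.0416667 → 17 → r; chars vr.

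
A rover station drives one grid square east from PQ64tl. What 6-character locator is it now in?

PQ64ul

Longitude subsquare t = 19; +1 → 20 = u.
The latitude characters are unchanged.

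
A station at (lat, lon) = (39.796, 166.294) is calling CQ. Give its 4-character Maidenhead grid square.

Shift to the Maidenhead origin (180°W, 90°S): lon 346.29, lat 129.80.
Field (20°×10°, letters A–R): 346.29/20 → 17 → R, 129.80/10 → 12 → M; chars RM.
Square (2°×1°, digits 0–9): 6.29/2 → 3, 9.80/1 → 9; chars 39.

RM39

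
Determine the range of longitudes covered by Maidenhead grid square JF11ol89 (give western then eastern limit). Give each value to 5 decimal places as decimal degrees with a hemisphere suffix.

Field J=9, F=5: +9·20° lon, +5·10° lat → SW at lon 0°, lat -40°.
Square 1, 1: +1·2° lon, +1·1° lat → SW at lon 2°, lat -39°.
Subsquare o=14, l=11: +14·0.0833333° lon, +11·0.0416667° lat → SW at lon 3.16667°, lat -38.5417°.
Extended square 8, 9: +8·0.00833333° lon, +9·0.00416667° lat → SW at lon 3.23333°, lat -38.5042°.
Cell spans 0.00833333° lon × 0.00416667° lat.
west 3.23333° E, east 3.24167° E.

3.23333° E, 3.24167° E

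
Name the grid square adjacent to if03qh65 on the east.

Longitude extended square 6; +1 → 7.
The latitude characters are unchanged.

IF03qh75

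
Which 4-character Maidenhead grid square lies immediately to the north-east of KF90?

Longitude square 9; +1 → 10, wraps to 0, carry into field.
Longitude field K = 10; +1 → 11 = L.
Latitude square 0; +1 → 1.

LF01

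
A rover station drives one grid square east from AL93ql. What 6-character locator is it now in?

AL93rl

Longitude subsquare q = 16; +1 → 17 = r.
The latitude characters are unchanged.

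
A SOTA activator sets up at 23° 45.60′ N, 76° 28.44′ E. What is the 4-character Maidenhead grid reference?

ML83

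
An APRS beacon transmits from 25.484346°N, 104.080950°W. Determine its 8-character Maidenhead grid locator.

DL75xl06

Add 180° to longitude and 90° to latitude: 75.91905, 115.48435.
Field (20°×10°, letters A–R): 75.91905/20 → 3 → D, 115.48435/10 → 11 → L; chars DL.
Square (2°×1°, digits 0–9): 15.91905/2 → 7, 5.48435/1 → 5; chars 75.
Subsquare (5′×2.5′, letters a–x): 1.91905/0.0833333 → 23 → x, 0.48435/0.0416667 → 11 → l; chars xl.
Extended square (30″×15″, digits 0–9): 0.00238/0.00833333 → 0, 0.02601/0.00416667 → 6; chars 06.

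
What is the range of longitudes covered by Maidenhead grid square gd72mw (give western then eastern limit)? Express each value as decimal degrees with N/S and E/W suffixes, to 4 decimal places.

45.0000° W, 44.9167° W

Field G=6, D=3: +6·20° lon, +3·10° lat → SW at lon -60°, lat -60°.
Square 7, 2: +7·2° lon, +2·1° lat → SW at lon -46°, lat -58°.
Subsquare m=12, w=22: +12·0.0833333° lon, +22·0.0416667° lat → SW at lon -45°, lat -57.0833°.
Cell spans 0.0833333° lon × 0.0416667° lat.
west 45.0000° W, east 44.9167° W.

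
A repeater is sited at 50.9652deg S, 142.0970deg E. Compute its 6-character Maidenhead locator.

QD19ba

Add 180° to longitude and 90° to latitude: 322.0970, 39.0348.
Field: 322.0970/20 → 16 → Q, 39.0348/10 → 3 → D; chars QD.
Square: 2.0970/2 → 1, 9.0348/1 → 9; chars 19.
Subsquare: 0.0970/0.0833333 → 1 → b, 0.0348/0.0416667 → 0 → a; chars ba.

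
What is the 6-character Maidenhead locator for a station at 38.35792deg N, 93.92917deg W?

Add 180° to longitude and 90° to latitude: 86.0708, 128.3579.
Field: lon ⌊86.0708/20⌋ = 4 → E; lat ⌊128.3579/10⌋ = 12 → M.
Square: lon ⌊6.0708/2⌋ = 3; lat ⌊8.3579/1⌋ = 8.
Subsquare: lon ⌊0.0708/0.0833333⌋ = 0 → a; lat ⌊0.3579/0.0416667⌋ = 8 → i.

EM38ai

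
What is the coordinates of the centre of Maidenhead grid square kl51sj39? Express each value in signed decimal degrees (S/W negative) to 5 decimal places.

Field K=10, L=11: +10·20° lon, +11·10° lat → SW at lon 20°, lat 20°.
Square 5, 1: +5·2° lon, +1·1° lat → SW at lon 30°, lat 21°.
Subsquare s=18, j=9: +18·0.0833333° lon, +9·0.0416667° lat → SW at lon 31.5°, lat 21.375°.
Extended square 3, 9: +3·0.00833333° lon, +9·0.00416667° lat → SW at lon 31.525°, lat 21.4125°.
Cell spans 0.00833333° lon × 0.00416667° lat. Centre is SW corner plus half of each.
latitude 21.41458, longitude 31.52917.

21.41458, 31.52917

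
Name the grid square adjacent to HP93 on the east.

Longitude square 9; +1 → 10, wraps to 0, carry into field.
Longitude field H = 7; +1 → 8 = I.
The latitude characters are unchanged.

IP03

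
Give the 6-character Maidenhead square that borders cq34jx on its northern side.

Latitude subsquare x = 23; +1 → 24, wraps to 0 = a, carry into square.
Latitude square 4; +1 → 5.
The longitude characters are unchanged.

CQ35ja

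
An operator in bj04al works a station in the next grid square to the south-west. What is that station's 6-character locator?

Longitude subsquare a = 0; −1 → -1, wraps to 23 = x, carry into square.
Longitude square 0; −1 → -1, wraps to 9, carry into field.
Longitude field B = 1; −1 → 0 = A.
Latitude subsquare l = 11; −1 → 10 = k.

AJ94xk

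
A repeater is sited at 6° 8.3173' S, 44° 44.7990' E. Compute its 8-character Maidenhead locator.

LI23iu96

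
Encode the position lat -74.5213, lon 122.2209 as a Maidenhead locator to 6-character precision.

Add 180° to longitude and 90° to latitude: 302.2209, 15.4787.
Field: lon ⌊302.2209/20⌋ = 15 → P; lat ⌊15.4787/10⌋ = 1 → B.
Square: lon ⌊2.2209/2⌋ = 1; lat ⌊5.4787/1⌋ = 5.
Subsquare: lon ⌊0.2209/0.0833333⌋ = 2 → c; lat ⌊0.4787/0.0416667⌋ = 11 → l.

PB15cl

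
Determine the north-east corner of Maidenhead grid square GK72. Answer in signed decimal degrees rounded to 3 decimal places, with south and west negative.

13.000, -44.000

Field G=6, K=10: +6·20° lon, +10·10° lat → SW at lon -60°, lat 10°.
Square 7, 2: +7·2° lon, +2·1° lat → SW at lon -46°, lat 12°.
Cell spans 2° lon × 1° lat. NE corner is SW corner plus one full cell.
latitude 13.000, longitude -44.000.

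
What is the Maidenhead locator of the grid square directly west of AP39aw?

Longitude subsquare a = 0; −1 → -1, wraps to 23 = x, carry into square.
Longitude square 3; −1 → 2.
The latitude characters are unchanged.

AP29xw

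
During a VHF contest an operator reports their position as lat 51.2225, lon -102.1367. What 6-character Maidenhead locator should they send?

DO81wf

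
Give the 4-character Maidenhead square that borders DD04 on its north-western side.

Longitude square 0; −1 → -1, wraps to 9, carry into field.
Longitude field D = 3; −1 → 2 = C.
Latitude square 4; +1 → 5.

CD95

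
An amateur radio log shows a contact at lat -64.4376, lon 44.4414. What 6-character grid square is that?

LC25fn

Add 180° to longitude and 90° to latitude: 224.4414, 25.5624.
Field: lon ⌊224.4414/20⌋ = 11 → L; lat ⌊25.5624/10⌋ = 2 → C.
Square: lon ⌊4.4414/2⌋ = 2; lat ⌊5.5624/1⌋ = 5.
Subsquare: lon ⌊0.4414/0.0833333⌋ = 5 → f; lat ⌊0.5624/0.0416667⌋ = 13 → n.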